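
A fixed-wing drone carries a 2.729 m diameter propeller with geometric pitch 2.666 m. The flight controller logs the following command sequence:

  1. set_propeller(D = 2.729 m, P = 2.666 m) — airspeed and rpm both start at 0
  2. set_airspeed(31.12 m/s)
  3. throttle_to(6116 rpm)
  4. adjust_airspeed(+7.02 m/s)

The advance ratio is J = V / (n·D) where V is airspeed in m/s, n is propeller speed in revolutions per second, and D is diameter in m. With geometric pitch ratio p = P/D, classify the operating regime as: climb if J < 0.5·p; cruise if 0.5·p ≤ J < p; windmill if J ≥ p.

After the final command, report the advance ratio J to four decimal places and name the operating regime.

J = 0.1371, regime = climb

set_propeller: D = 2.729 m, P = 2.666 m (p = P/D = 0.976915); state ← (V=0, rpm=0)
set_airspeed(31.12): V ← 31.12 m/s
throttle_to(6116): rpm ← 6116
adjust_airspeed(+7.02): V ← 31.12 +7.02 = 38.14 m/s
final state: V = 38.14 m/s, rpm = 6116 → n = rpm/60 = 101.933333 rev/s
J = V / (n·D) = 38.14 / (101.933333 × 2.729) = 0.137107
regime bands: climb J<0.4885 | cruise [0.4885, 0.9769) | windmill J≥0.9769
J = 0.1371 → climb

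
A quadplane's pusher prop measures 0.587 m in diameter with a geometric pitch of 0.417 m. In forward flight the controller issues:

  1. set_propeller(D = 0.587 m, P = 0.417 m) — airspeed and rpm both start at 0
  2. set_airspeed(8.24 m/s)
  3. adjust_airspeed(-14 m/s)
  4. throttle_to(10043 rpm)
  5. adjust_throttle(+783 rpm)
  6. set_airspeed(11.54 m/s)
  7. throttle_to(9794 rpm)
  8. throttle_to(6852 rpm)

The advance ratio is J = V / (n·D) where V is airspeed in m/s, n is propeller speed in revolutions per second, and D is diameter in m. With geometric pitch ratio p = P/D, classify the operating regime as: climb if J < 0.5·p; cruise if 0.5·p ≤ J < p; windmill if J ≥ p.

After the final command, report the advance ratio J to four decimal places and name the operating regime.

set_propeller: D = 0.587 m, P = 0.417 m (p = P/D = 0.710392); state ← (V=0, rpm=0)
set_airspeed(8.24): V ← 8.24 m/s
adjust_airspeed(-14): V ← 8.24 -14 = -5.76 m/s
throttle_to(10043): rpm ← 10043
adjust_throttle(+783): rpm ← 10043 +783 = 10826
set_airspeed(11.54): V ← 11.54 m/s
throttle_to(9794): rpm ← 9794
throttle_to(6852): rpm ← 6852
final state: V = 11.54 m/s, rpm = 6852 → n = rpm/60 = 114.200000 rev/s
J = V / (n·D) = 11.54 / (114.200000 × 0.587) = 0.172148
regime bands: climb J<0.3552 | cruise [0.3552, 0.7104) | windmill J≥0.7104
J = 0.1721 → climb

J = 0.1721, regime = climb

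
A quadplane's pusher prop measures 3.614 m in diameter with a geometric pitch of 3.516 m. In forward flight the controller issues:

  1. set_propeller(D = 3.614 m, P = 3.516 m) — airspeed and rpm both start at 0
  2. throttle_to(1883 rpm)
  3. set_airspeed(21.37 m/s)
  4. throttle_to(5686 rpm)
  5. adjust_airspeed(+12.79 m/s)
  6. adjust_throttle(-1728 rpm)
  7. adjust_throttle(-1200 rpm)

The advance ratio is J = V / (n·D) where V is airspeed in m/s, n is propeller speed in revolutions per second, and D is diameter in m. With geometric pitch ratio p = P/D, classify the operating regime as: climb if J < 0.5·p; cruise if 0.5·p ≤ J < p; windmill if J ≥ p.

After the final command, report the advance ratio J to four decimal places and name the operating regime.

set_propeller: D = 3.614 m, P = 3.516 m (p = P/D = 0.972883); state ← (V=0, rpm=0)
throttle_to(1883): rpm ← 1883
set_airspeed(21.37): V ← 21.37 m/s
throttle_to(5686): rpm ← 5686
adjust_airspeed(+12.79): V ← 21.37 +12.79 = 34.16 m/s
adjust_throttle(-1728): rpm ← 5686 -1728 = 3958
adjust_throttle(-1200): rpm ← 3958 -1200 = 2758
final state: V = 34.16 m/s, rpm = 2758 → n = rpm/60 = 45.966667 rev/s
J = V / (n·D) = 34.16 / (45.966667 × 3.614) = 0.205630
regime bands: climb J<0.4864 | cruise [0.4864, 0.9729) | windmill J≥0.9729
J = 0.2056 → climb

J = 0.2056, regime = climb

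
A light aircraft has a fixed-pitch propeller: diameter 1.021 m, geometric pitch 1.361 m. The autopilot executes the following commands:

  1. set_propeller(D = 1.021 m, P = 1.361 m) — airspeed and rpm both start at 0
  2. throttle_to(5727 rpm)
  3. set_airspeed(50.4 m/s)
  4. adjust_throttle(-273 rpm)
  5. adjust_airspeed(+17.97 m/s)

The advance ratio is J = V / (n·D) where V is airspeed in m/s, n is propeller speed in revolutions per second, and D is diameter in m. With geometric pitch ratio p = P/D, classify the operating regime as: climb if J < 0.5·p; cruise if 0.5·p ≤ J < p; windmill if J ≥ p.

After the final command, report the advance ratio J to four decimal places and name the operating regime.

J = 0.7367, regime = cruise

set_propeller: D = 1.021 m, P = 1.361 m (p = P/D = 1.333007); state ← (V=0, rpm=0)
throttle_to(5727): rpm ← 5727
set_airspeed(50.4): V ← 50.4 m/s
adjust_throttle(-273): rpm ← 5727 -273 = 5454
adjust_airspeed(+17.97): V ← 50.4 +17.97 = 68.37 m/s
final state: V = 68.37 m/s, rpm = 5454 → n = rpm/60 = 90.900000 rev/s
J = V / (n·D) = 68.37 / (90.900000 × 1.021) = 0.736675
regime bands: climb J<0.6665 | cruise [0.6665, 1.3330) | windmill J≥1.3330
J = 0.7367 → cruise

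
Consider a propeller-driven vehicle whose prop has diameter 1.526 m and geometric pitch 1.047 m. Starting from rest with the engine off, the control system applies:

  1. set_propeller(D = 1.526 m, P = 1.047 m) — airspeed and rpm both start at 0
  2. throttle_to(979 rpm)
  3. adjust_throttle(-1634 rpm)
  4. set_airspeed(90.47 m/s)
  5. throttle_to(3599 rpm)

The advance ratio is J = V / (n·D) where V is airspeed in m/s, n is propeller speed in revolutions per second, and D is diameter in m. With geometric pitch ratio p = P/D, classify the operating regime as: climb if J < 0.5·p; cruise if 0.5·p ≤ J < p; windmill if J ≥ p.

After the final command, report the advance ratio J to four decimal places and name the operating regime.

J = 0.9884, regime = windmill

set_propeller: D = 1.526 m, P = 1.047 m (p = P/D = 0.686107); state ← (V=0, rpm=0)
throttle_to(979): rpm ← 979
adjust_throttle(-1634): rpm ← 979 -1634 = -655
set_airspeed(90.47): V ← 90.47 m/s
throttle_to(3599): rpm ← 3599
final state: V = 90.47 m/s, rpm = 3599 → n = rpm/60 = 59.983333 rev/s
J = V / (n·D) = 90.47 / (59.983333 × 1.526) = 0.988370
regime bands: climb J<0.3431 | cruise [0.3431, 0.6861) | windmill J≥0.6861
J = 0.9884 → windmill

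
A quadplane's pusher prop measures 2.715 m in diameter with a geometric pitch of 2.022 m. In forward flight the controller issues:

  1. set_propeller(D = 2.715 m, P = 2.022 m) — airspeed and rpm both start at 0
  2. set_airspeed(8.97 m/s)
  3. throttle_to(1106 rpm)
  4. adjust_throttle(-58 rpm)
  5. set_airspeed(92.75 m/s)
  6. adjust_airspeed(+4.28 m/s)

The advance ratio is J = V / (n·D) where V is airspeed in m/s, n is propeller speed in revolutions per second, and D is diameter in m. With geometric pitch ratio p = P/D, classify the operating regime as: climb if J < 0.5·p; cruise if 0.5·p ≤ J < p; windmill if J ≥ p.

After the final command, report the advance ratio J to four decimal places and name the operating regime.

set_propeller: D = 2.715 m, P = 2.022 m (p = P/D = 0.744751); state ← (V=0, rpm=0)
set_airspeed(8.97): V ← 8.97 m/s
throttle_to(1106): rpm ← 1106
adjust_throttle(-58): rpm ← 1106 -58 = 1048
set_airspeed(92.75): V ← 92.75 m/s
adjust_airspeed(+4.28): V ← 92.75 +4.28 = 97.03 m/s
final state: V = 97.03 m/s, rpm = 1048 → n = rpm/60 = 17.466667 rev/s
J = V / (n·D) = 97.03 / (17.466667 × 2.715) = 2.046097
regime bands: climb J<0.3724 | cruise [0.3724, 0.7448) | windmill J≥0.7448
J = 2.0461 → windmill

J = 2.0461, regime = windmill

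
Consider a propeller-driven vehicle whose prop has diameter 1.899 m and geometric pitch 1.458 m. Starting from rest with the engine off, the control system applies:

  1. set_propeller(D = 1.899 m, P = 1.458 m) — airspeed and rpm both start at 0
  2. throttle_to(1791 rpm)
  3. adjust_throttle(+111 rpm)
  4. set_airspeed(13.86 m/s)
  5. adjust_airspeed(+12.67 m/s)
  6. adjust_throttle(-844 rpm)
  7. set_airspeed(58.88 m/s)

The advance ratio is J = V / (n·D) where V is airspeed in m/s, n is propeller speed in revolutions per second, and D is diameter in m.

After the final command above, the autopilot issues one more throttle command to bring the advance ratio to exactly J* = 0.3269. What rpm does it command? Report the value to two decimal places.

rpm = 5690.88

set_propeller: D = 1.899 m, P = 1.458 m (p = P/D = 0.767773); state ← (V=0, rpm=0)
throttle_to(1791): rpm ← 1791
adjust_throttle(+111): rpm ← 1791 +111 = 1902
set_airspeed(13.86): V ← 13.86 m/s
adjust_airspeed(+12.67): V ← 13.86 +12.67 = 26.53 m/s
adjust_throttle(-844): rpm ← 1902 -844 = 1058
set_airspeed(58.88): V ← 58.88 m/s
final state: V = 58.88 m/s, rpm = 1058 → n = rpm/60 = 17.633333 rev/s
target J* = 0.3269; solve J* = V/(n·D) for n: n = V/(J*·D) = 58.88/(0.3269 × 1.899) = 94.847943 rev/s
rpm = 60·n = 5690.876572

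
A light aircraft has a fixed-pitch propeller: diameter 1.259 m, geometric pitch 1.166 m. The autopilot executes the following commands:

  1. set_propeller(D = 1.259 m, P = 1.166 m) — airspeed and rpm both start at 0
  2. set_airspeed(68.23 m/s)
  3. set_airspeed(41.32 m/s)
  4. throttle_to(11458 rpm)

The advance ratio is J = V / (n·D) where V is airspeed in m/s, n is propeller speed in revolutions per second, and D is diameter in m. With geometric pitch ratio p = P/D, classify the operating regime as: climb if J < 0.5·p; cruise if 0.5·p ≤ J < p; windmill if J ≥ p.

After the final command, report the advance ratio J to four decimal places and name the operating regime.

set_propeller: D = 1.259 m, P = 1.166 m (p = P/D = 0.926132); state ← (V=0, rpm=0)
set_airspeed(68.23): V ← 68.23 m/s
set_airspeed(41.32): V ← 41.32 m/s
throttle_to(11458): rpm ← 11458
final state: V = 41.32 m/s, rpm = 11458 → n = rpm/60 = 190.966667 rev/s
J = V / (n·D) = 41.32 / (190.966667 × 1.259) = 0.171861
regime bands: climb J<0.4631 | cruise [0.4631, 0.9261) | windmill J≥0.9261
J = 0.1719 → climb

J = 0.1719, regime = climb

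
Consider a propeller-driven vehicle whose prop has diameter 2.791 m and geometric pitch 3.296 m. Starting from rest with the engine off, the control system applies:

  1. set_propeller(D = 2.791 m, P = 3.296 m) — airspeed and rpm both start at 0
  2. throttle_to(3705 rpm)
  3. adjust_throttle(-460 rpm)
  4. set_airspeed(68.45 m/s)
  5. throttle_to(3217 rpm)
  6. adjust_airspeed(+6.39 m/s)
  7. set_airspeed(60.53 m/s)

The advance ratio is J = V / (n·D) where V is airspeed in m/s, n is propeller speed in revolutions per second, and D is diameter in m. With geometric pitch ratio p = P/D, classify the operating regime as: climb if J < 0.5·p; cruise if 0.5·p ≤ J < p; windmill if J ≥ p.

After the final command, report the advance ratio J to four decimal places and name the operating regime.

J = 0.4045, regime = climb

set_propeller: D = 2.791 m, P = 3.296 m (p = P/D = 1.180939); state ← (V=0, rpm=0)
throttle_to(3705): rpm ← 3705
adjust_throttle(-460): rpm ← 3705 -460 = 3245
set_airspeed(68.45): V ← 68.45 m/s
throttle_to(3217): rpm ← 3217
adjust_airspeed(+6.39): V ← 68.45 +6.39 = 74.84 m/s
set_airspeed(60.53): V ← 60.53 m/s
final state: V = 60.53 m/s, rpm = 3217 → n = rpm/60 = 53.616667 rev/s
J = V / (n·D) = 60.53 / (53.616667 × 2.791) = 0.404493
regime bands: climb J<0.5905 | cruise [0.5905, 1.1809) | windmill J≥1.1809
J = 0.4045 → climb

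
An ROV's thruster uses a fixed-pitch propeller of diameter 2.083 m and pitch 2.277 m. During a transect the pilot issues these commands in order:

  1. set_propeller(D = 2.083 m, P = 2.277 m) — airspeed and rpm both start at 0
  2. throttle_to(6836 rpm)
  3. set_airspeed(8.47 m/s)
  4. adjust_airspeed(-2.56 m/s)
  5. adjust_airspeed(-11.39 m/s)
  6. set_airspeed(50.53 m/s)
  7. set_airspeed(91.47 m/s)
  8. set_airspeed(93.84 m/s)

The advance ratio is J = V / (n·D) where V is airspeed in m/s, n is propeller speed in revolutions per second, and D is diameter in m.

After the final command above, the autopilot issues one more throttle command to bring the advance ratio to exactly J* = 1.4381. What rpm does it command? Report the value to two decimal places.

rpm = 1879.58

set_propeller: D = 2.083 m, P = 2.277 m (p = P/D = 1.093135); state ← (V=0, rpm=0)
throttle_to(6836): rpm ← 6836
set_airspeed(8.47): V ← 8.47 m/s
adjust_airspeed(-2.56): V ← 8.47 -2.56 = 5.91 m/s
adjust_airspeed(-11.39): V ← 5.91 -11.39 = -5.48 m/s
set_airspeed(50.53): V ← 50.53 m/s
set_airspeed(91.47): V ← 91.47 m/s
set_airspeed(93.84): V ← 93.84 m/s
final state: V = 93.84 m/s, rpm = 6836 → n = rpm/60 = 113.933333 rev/s
target J* = 1.4381; solve J* = V/(n·D) for n: n = V/(J*·D) = 93.84/(1.4381 × 2.083) = 31.326339 rev/s
rpm = 60·n = 1879.580338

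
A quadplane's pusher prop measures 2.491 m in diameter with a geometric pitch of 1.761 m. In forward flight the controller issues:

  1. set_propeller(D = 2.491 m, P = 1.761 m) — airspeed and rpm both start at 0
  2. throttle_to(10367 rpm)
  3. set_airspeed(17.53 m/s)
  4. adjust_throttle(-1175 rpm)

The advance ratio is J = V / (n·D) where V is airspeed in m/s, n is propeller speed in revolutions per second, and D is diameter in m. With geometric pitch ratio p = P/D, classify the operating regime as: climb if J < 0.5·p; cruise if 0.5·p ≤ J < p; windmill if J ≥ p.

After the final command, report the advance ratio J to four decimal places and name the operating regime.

J = 0.0459, regime = climb

set_propeller: D = 2.491 m, P = 1.761 m (p = P/D = 0.706945); state ← (V=0, rpm=0)
throttle_to(10367): rpm ← 10367
set_airspeed(17.53): V ← 17.53 m/s
adjust_throttle(-1175): rpm ← 10367 -1175 = 9192
final state: V = 17.53 m/s, rpm = 9192 → n = rpm/60 = 153.200000 rev/s
J = V / (n·D) = 17.53 / (153.200000 × 2.491) = 0.045936
regime bands: climb J<0.3535 | cruise [0.3535, 0.7069) | windmill J≥0.7069
J = 0.0459 → climb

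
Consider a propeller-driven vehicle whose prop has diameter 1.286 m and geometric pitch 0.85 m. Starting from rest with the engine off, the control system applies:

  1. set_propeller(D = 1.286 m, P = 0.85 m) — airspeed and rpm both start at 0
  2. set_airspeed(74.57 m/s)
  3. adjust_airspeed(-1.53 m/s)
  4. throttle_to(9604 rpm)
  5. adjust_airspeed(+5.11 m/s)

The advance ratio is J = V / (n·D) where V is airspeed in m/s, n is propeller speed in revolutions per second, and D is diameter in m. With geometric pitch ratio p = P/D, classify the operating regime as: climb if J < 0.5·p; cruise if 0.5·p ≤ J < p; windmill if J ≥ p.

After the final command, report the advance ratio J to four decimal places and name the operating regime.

set_propeller: D = 1.286 m, P = 0.85 m (p = P/D = 0.660964); state ← (V=0, rpm=0)
set_airspeed(74.57): V ← 74.57 m/s
adjust_airspeed(-1.53): V ← 74.57 -1.53 = 73.04 m/s
throttle_to(9604): rpm ← 9604
adjust_airspeed(+5.11): V ← 73.04 +5.11 = 78.15 m/s
final state: V = 78.15 m/s, rpm = 9604 → n = rpm/60 = 160.066667 rev/s
J = V / (n·D) = 78.15 / (160.066667 × 1.286) = 0.379653
regime bands: climb J<0.3305 | cruise [0.3305, 0.6610) | windmill J≥0.6610
J = 0.3797 → cruise

J = 0.3797, regime = cruise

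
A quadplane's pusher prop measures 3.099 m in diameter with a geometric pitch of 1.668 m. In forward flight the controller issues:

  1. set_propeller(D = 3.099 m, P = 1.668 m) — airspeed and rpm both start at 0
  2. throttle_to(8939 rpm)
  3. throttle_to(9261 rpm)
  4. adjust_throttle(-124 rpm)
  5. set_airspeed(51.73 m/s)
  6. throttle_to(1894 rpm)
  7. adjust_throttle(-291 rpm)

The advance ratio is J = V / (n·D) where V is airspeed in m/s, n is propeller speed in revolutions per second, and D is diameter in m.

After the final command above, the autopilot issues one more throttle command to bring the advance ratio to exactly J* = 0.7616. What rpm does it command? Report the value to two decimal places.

set_propeller: D = 3.099 m, P = 1.668 m (p = P/D = 0.538238); state ← (V=0, rpm=0)
throttle_to(8939): rpm ← 8939
throttle_to(9261): rpm ← 9261
adjust_throttle(-124): rpm ← 9261 -124 = 9137
set_airspeed(51.73): V ← 51.73 m/s
throttle_to(1894): rpm ← 1894
adjust_throttle(-291): rpm ← 1894 -291 = 1603
final state: V = 51.73 m/s, rpm = 1603 → n = rpm/60 = 26.716667 rev/s
target J* = 0.7616; solve J* = V/(n·D) for n: n = V/(J*·D) = 51.73/(0.7616 × 3.099) = 21.917649 rev/s
rpm = 60·n = 1315.058937

rpm = 1315.06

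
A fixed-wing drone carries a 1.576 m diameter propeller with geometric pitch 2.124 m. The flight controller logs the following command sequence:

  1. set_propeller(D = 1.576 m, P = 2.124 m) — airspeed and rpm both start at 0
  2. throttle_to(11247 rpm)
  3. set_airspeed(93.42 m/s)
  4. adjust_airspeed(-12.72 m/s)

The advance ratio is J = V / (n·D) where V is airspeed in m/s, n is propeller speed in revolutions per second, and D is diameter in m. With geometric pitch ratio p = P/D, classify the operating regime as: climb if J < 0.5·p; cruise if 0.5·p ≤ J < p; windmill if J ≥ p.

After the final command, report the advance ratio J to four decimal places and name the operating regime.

J = 0.2732, regime = climb

set_propeller: D = 1.576 m, P = 2.124 m (p = P/D = 1.347716); state ← (V=0, rpm=0)
throttle_to(11247): rpm ← 11247
set_airspeed(93.42): V ← 93.42 m/s
adjust_airspeed(-12.72): V ← 93.42 -12.72 = 80.7 m/s
final state: V = 80.7 m/s, rpm = 11247 → n = rpm/60 = 187.450000 rev/s
J = V / (n·D) = 80.7 / (187.450000 × 1.576) = 0.273169
regime bands: climb J<0.6739 | cruise [0.6739, 1.3477) | windmill J≥1.3477
J = 0.2732 → climb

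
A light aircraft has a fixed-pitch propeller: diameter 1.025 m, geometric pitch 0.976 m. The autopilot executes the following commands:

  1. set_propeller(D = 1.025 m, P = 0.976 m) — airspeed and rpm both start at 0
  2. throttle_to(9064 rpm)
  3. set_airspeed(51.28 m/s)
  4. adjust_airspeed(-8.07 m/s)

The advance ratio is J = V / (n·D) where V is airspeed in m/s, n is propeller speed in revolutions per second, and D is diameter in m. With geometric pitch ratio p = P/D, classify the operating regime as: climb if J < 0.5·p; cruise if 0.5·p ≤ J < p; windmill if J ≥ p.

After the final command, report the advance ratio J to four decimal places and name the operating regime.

set_propeller: D = 1.025 m, P = 0.976 m (p = P/D = 0.952195); state ← (V=0, rpm=0)
throttle_to(9064): rpm ← 9064
set_airspeed(51.28): V ← 51.28 m/s
adjust_airspeed(-8.07): V ← 51.28 -8.07 = 43.21 m/s
final state: V = 43.21 m/s, rpm = 9064 → n = rpm/60 = 151.066667 rev/s
J = V / (n·D) = 43.21 / (151.066667 × 1.025) = 0.279056
regime bands: climb J<0.4761 | cruise [0.4761, 0.9522) | windmill J≥0.9522
J = 0.2791 → climb

J = 0.2791, regime = climb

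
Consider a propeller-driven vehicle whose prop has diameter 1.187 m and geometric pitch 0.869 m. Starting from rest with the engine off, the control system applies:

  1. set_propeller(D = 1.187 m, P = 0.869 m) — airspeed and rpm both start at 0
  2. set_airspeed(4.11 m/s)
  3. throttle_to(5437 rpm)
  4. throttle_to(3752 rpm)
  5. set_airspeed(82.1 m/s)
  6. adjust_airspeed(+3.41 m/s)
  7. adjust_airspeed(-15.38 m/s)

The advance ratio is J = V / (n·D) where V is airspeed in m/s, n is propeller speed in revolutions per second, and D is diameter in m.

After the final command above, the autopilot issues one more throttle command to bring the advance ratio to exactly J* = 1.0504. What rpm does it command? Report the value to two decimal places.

set_propeller: D = 1.187 m, P = 0.869 m (p = P/D = 0.732098); state ← (V=0, rpm=0)
set_airspeed(4.11): V ← 4.11 m/s
throttle_to(5437): rpm ← 5437
throttle_to(3752): rpm ← 3752
set_airspeed(82.1): V ← 82.1 m/s
adjust_airspeed(+3.41): V ← 82.1 +3.41 = 85.51 m/s
adjust_airspeed(-15.38): V ← 85.51 -15.38 = 70.13 m/s
final state: V = 70.13 m/s, rpm = 3752 → n = rpm/60 = 62.533333 rev/s
target J* = 1.0504; solve J* = V/(n·D) for n: n = V/(J*·D) = 70.13/(1.0504 × 1.187) = 56.246876 rev/s
rpm = 60·n = 3374.812564

rpm = 3374.81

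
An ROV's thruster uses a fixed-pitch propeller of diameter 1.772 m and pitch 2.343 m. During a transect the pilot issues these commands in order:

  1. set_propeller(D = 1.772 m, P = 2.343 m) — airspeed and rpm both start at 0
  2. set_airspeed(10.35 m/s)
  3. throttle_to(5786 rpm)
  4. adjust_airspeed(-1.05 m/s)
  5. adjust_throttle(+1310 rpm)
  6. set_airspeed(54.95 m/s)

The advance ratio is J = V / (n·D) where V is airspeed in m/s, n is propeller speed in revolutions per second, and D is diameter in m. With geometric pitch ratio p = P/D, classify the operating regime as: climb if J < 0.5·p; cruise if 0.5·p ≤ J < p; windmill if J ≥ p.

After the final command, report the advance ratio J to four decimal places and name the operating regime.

J = 0.2622, regime = climb

set_propeller: D = 1.772 m, P = 2.343 m (p = P/D = 1.322235); state ← (V=0, rpm=0)
set_airspeed(10.35): V ← 10.35 m/s
throttle_to(5786): rpm ← 5786
adjust_airspeed(-1.05): V ← 10.35 -1.05 = 9.3 m/s
adjust_throttle(+1310): rpm ← 5786 +1310 = 7096
set_airspeed(54.95): V ← 54.95 m/s
final state: V = 54.95 m/s, rpm = 7096 → n = rpm/60 = 118.266667 rev/s
J = V / (n·D) = 54.95 / (118.266667 × 1.772) = 0.262205
regime bands: climb J<0.6611 | cruise [0.6611, 1.3222) | windmill J≥1.3222
J = 0.2622 → climb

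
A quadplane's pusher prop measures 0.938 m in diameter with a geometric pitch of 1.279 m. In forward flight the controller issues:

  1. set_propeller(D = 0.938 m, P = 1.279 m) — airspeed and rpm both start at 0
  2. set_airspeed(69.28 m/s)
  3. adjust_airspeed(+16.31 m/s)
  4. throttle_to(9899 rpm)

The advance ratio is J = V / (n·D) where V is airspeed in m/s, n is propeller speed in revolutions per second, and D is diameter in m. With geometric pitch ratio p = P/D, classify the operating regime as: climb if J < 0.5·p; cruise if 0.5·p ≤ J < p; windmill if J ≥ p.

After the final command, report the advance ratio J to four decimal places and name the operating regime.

set_propeller: D = 0.938 m, P = 1.279 m (p = P/D = 1.363539); state ← (V=0, rpm=0)
set_airspeed(69.28): V ← 69.28 m/s
adjust_airspeed(+16.31): V ← 69.28 +16.31 = 85.59 m/s
throttle_to(9899): rpm ← 9899
final state: V = 85.59 m/s, rpm = 9899 → n = rpm/60 = 164.983333 rev/s
J = V / (n·D) = 85.59 / (164.983333 × 0.938) = 0.553070
regime bands: climb J<0.6818 | cruise [0.6818, 1.3635) | windmill J≥1.3635
J = 0.5531 → climb

J = 0.5531, regime = climb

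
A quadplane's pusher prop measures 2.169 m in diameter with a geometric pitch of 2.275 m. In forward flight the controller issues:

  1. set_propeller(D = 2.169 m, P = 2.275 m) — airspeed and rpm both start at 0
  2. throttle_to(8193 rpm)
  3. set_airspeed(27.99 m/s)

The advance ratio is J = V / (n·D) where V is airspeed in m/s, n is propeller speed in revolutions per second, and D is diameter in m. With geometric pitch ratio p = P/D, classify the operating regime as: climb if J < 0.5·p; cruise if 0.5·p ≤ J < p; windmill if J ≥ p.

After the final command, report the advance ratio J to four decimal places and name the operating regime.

set_propeller: D = 2.169 m, P = 2.275 m (p = P/D = 1.048870); state ← (V=0, rpm=0)
throttle_to(8193): rpm ← 8193
set_airspeed(27.99): V ← 27.99 m/s
final state: V = 27.99 m/s, rpm = 8193 → n = rpm/60 = 136.550000 rev/s
J = V / (n·D) = 27.99 / (136.550000 × 2.169) = 0.094504
regime bands: climb J<0.5244 | cruise [0.5244, 1.0489) | windmill J≥1.0489
J = 0.0945 → climb

J = 0.0945, regime = climb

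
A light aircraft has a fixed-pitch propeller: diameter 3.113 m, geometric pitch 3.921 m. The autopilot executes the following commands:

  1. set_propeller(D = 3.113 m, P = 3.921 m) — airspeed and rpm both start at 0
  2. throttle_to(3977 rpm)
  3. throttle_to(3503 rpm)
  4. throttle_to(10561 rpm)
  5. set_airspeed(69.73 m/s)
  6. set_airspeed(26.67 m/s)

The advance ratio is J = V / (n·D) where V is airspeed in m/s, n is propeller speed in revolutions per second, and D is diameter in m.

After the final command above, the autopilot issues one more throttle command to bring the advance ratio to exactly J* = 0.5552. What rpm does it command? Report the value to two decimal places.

set_propeller: D = 3.113 m, P = 3.921 m (p = P/D = 1.259557); state ← (V=0, rpm=0)
throttle_to(3977): rpm ← 3977
throttle_to(3503): rpm ← 3503
throttle_to(10561): rpm ← 10561
set_airspeed(69.73): V ← 69.73 m/s
set_airspeed(26.67): V ← 26.67 m/s
final state: V = 26.67 m/s, rpm = 10561 → n = rpm/60 = 176.016667 rev/s
target J* = 0.5552; solve J* = V/(n·D) for n: n = V/(J*·D) = 26.67/(0.5552 × 3.113) = 15.431013 rev/s
rpm = 60·n = 925.860781

rpm = 925.86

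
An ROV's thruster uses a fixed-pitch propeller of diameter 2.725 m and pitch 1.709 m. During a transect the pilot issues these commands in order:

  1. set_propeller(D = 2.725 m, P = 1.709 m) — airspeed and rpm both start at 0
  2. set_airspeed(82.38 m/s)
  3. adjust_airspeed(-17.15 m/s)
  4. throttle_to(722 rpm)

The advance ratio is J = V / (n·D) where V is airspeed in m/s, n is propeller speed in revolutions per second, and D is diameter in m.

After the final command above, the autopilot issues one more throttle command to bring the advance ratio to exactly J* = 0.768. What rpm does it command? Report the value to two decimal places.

set_propeller: D = 2.725 m, P = 1.709 m (p = P/D = 0.627156); state ← (V=0, rpm=0)
set_airspeed(82.38): V ← 82.38 m/s
adjust_airspeed(-17.15): V ← 82.38 -17.15 = 65.23 m/s
throttle_to(722): rpm ← 722
final state: V = 65.23 m/s, rpm = 722 → n = rpm/60 = 12.033333 rev/s
target J* = 0.768; solve J* = V/(n·D) for n: n = V/(J*·D) = 65.23/(0.768 × 2.725) = 31.168769 rev/s
rpm = 60·n = 1870.126147

rpm = 1870.13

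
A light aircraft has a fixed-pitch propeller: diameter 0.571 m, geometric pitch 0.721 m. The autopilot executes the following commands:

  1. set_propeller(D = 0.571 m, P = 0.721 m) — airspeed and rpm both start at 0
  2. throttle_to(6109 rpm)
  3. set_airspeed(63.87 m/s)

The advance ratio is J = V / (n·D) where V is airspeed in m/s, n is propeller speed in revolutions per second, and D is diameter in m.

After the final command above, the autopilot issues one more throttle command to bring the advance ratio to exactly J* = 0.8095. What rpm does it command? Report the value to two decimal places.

rpm = 8290.78

set_propeller: D = 0.571 m, P = 0.721 m (p = P/D = 1.262697); state ← (V=0, rpm=0)
throttle_to(6109): rpm ← 6109
set_airspeed(63.87): V ← 63.87 m/s
final state: V = 63.87 m/s, rpm = 6109 → n = rpm/60 = 101.816667 rev/s
target J* = 0.8095; solve J* = V/(n·D) for n: n = V/(J*·D) = 63.87/(0.8095 × 0.571) = 138.179608 rev/s
rpm = 60·n = 8290.776452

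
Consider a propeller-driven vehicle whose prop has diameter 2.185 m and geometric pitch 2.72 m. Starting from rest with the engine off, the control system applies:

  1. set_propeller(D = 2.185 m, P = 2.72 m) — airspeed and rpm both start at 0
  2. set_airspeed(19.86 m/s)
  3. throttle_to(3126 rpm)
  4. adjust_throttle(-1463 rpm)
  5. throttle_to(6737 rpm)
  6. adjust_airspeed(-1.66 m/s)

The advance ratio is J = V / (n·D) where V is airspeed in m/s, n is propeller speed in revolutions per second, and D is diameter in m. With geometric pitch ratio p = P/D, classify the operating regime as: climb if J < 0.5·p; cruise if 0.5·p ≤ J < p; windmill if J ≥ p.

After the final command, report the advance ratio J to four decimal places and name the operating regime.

set_propeller: D = 2.185 m, P = 2.72 m (p = P/D = 1.244851); state ← (V=0, rpm=0)
set_airspeed(19.86): V ← 19.86 m/s
throttle_to(3126): rpm ← 3126
adjust_throttle(-1463): rpm ← 3126 -1463 = 1663
throttle_to(6737): rpm ← 6737
adjust_airspeed(-1.66): V ← 19.86 -1.66 = 18.2 m/s
final state: V = 18.2 m/s, rpm = 6737 → n = rpm/60 = 112.283333 rev/s
J = V / (n·D) = 18.2 / (112.283333 × 2.185) = 0.074183
regime bands: climb J<0.6224 | cruise [0.6224, 1.2449) | windmill J≥1.2449
J = 0.0742 → climb

J = 0.0742, regime = climb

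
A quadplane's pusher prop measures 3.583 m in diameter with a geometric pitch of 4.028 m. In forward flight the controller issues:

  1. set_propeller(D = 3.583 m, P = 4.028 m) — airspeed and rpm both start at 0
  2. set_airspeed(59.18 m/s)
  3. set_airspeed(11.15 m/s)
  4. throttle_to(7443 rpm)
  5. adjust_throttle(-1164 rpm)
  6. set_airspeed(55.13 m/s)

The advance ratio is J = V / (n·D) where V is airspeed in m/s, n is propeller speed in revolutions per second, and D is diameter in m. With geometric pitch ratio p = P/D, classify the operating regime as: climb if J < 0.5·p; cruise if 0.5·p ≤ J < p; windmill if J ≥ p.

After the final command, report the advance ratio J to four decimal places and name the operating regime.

J = 0.1470, regime = climb

set_propeller: D = 3.583 m, P = 4.028 m (p = P/D = 1.124198); state ← (V=0, rpm=0)
set_airspeed(59.18): V ← 59.18 m/s
set_airspeed(11.15): V ← 11.15 m/s
throttle_to(7443): rpm ← 7443
adjust_throttle(-1164): rpm ← 7443 -1164 = 6279
set_airspeed(55.13): V ← 55.13 m/s
final state: V = 55.13 m/s, rpm = 6279 → n = rpm/60 = 104.650000 rev/s
J = V / (n·D) = 55.13 / (104.650000 × 3.583) = 0.147029
regime bands: climb J<0.5621 | cruise [0.5621, 1.1242) | windmill J≥1.1242
J = 0.1470 → climb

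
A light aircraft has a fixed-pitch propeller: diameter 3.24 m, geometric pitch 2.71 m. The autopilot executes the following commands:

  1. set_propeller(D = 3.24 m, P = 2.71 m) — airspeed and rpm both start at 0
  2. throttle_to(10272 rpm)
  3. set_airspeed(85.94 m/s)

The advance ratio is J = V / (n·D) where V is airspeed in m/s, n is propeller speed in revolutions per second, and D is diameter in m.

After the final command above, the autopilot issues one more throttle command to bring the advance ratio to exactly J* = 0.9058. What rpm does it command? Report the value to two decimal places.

set_propeller: D = 3.24 m, P = 2.71 m (p = P/D = 0.836420); state ← (V=0, rpm=0)
throttle_to(10272): rpm ← 10272
set_airspeed(85.94): V ← 85.94 m/s
final state: V = 85.94 m/s, rpm = 10272 → n = rpm/60 = 171.200000 rev/s
target J* = 0.9058; solve J* = V/(n·D) for n: n = V/(J*·D) = 85.94/(0.9058 × 3.24) = 29.283166 rev/s
rpm = 60·n = 1756.989933

rpm = 1756.99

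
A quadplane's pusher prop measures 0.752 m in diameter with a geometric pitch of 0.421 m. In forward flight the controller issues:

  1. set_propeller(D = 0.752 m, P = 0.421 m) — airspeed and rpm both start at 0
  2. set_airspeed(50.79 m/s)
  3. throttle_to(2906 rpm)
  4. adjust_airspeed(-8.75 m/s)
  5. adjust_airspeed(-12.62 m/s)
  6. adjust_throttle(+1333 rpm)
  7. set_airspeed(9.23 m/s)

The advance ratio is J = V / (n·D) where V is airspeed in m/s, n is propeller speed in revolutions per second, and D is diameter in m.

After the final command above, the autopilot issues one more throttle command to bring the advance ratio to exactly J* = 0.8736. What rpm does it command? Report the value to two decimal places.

set_propeller: D = 0.752 m, P = 0.421 m (p = P/D = 0.559840); state ← (V=0, rpm=0)
set_airspeed(50.79): V ← 50.79 m/s
throttle_to(2906): rpm ← 2906
adjust_airspeed(-8.75): V ← 50.79 -8.75 = 42.04 m/s
adjust_airspeed(-12.62): V ← 42.04 -12.62 = 29.42 m/s
adjust_throttle(+1333): rpm ← 2906 +1333 = 4239
set_airspeed(9.23): V ← 9.23 m/s
final state: V = 9.23 m/s, rpm = 4239 → n = rpm/60 = 70.650000 rev/s
target J* = 0.8736; solve J* = V/(n·D) for n: n = V/(J*·D) = 9.23/(0.8736 × 0.752) = 14.049835 rev/s
rpm = 60·n = 842.990122

rpm = 842.99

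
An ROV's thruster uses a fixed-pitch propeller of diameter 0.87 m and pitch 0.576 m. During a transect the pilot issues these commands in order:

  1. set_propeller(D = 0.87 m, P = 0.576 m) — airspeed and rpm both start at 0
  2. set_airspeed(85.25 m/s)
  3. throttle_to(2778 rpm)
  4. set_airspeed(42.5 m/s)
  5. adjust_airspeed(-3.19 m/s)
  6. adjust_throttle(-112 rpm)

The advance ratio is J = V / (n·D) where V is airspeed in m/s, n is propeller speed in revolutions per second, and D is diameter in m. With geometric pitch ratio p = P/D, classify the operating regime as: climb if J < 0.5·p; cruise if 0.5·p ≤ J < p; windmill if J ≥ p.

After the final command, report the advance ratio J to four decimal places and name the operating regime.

set_propeller: D = 0.87 m, P = 0.576 m (p = P/D = 0.662069); state ← (V=0, rpm=0)
set_airspeed(85.25): V ← 85.25 m/s
throttle_to(2778): rpm ← 2778
set_airspeed(42.5): V ← 42.5 m/s
adjust_airspeed(-3.19): V ← 42.5 -3.19 = 39.31 m/s
adjust_throttle(-112): rpm ← 2778 -112 = 2666
final state: V = 39.31 m/s, rpm = 2666 → n = rpm/60 = 44.433333 rev/s
J = V / (n·D) = 39.31 / (44.433333 × 0.87) = 1.016892
regime bands: climb J<0.3310 | cruise [0.3310, 0.6621) | windmill J≥0.6621
J = 1.0169 → windmill

J = 1.0169, regime = windmill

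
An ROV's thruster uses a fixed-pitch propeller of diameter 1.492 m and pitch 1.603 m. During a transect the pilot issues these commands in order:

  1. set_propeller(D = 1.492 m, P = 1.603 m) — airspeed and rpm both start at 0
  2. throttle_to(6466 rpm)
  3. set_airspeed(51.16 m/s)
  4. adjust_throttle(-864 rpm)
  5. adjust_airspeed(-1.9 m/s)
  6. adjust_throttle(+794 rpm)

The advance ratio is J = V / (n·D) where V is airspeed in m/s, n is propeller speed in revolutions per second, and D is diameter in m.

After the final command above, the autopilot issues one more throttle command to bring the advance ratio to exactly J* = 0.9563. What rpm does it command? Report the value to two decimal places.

rpm = 2071.49

set_propeller: D = 1.492 m, P = 1.603 m (p = P/D = 1.074397); state ← (V=0, rpm=0)
throttle_to(6466): rpm ← 6466
set_airspeed(51.16): V ← 51.16 m/s
adjust_throttle(-864): rpm ← 6466 -864 = 5602
adjust_airspeed(-1.9): V ← 51.16 -1.9 = 49.26 m/s
adjust_throttle(+794): rpm ← 5602 +794 = 6396
final state: V = 49.26 m/s, rpm = 6396 → n = rpm/60 = 106.600000 rev/s
target J* = 0.9563; solve J* = V/(n·D) for n: n = V/(J*·D) = 49.26/(0.9563 × 1.492) = 34.524820 rev/s
rpm = 60·n = 2071.489227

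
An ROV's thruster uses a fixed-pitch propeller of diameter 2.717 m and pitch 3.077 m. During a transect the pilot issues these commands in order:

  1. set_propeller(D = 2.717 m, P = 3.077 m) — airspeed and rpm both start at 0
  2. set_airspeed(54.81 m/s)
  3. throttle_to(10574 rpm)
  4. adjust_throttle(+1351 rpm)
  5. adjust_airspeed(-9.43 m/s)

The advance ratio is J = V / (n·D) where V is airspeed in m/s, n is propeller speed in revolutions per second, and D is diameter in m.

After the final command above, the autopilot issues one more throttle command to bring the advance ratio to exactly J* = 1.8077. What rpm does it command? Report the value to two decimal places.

rpm = 554.37

set_propeller: D = 2.717 m, P = 3.077 m (p = P/D = 1.132499); state ← (V=0, rpm=0)
set_airspeed(54.81): V ← 54.81 m/s
throttle_to(10574): rpm ← 10574
adjust_throttle(+1351): rpm ← 10574 +1351 = 11925
adjust_airspeed(-9.43): V ← 54.81 -9.43 = 45.38 m/s
final state: V = 45.38 m/s, rpm = 11925 → n = rpm/60 = 198.750000 rev/s
target J* = 1.8077; solve J* = V/(n·D) for n: n = V/(J*·D) = 45.38/(1.8077 × 2.717) = 9.239501 rev/s
rpm = 60·n = 554.370032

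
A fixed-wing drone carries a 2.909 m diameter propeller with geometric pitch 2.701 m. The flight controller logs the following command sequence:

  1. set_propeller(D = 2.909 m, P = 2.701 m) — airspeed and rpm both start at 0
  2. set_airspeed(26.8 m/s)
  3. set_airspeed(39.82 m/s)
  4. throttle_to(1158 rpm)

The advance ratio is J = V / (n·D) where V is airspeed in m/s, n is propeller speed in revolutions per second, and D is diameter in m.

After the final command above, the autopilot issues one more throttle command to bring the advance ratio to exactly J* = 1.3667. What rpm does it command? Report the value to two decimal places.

set_propeller: D = 2.909 m, P = 2.701 m (p = P/D = 0.928498); state ← (V=0, rpm=0)
set_airspeed(26.8): V ← 26.8 m/s
set_airspeed(39.82): V ← 39.82 m/s
throttle_to(1158): rpm ← 1158
final state: V = 39.82 m/s, rpm = 1158 → n = rpm/60 = 19.300000 rev/s
target J* = 1.3667; solve J* = V/(n·D) for n: n = V/(J*·D) = 39.82/(1.3667 × 2.909) = 10.015770 rev/s
rpm = 60·n = 600.946196

rpm = 600.95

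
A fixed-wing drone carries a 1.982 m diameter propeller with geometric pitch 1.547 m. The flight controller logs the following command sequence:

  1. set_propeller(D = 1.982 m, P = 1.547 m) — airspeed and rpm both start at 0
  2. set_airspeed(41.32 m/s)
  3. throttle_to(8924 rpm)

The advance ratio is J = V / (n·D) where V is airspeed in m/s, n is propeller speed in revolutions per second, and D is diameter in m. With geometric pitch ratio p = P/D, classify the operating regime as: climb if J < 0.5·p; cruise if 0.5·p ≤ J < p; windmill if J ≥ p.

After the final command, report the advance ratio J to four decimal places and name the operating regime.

set_propeller: D = 1.982 m, P = 1.547 m (p = P/D = 0.780525); state ← (V=0, rpm=0)
set_airspeed(41.32): V ← 41.32 m/s
throttle_to(8924): rpm ← 8924
final state: V = 41.32 m/s, rpm = 8924 → n = rpm/60 = 148.733333 rev/s
J = V / (n·D) = 41.32 / (148.733333 × 1.982) = 0.140168
regime bands: climb J<0.3903 | cruise [0.3903, 0.7805) | windmill J≥0.7805
J = 0.1402 → climb

J = 0.1402, regime = climb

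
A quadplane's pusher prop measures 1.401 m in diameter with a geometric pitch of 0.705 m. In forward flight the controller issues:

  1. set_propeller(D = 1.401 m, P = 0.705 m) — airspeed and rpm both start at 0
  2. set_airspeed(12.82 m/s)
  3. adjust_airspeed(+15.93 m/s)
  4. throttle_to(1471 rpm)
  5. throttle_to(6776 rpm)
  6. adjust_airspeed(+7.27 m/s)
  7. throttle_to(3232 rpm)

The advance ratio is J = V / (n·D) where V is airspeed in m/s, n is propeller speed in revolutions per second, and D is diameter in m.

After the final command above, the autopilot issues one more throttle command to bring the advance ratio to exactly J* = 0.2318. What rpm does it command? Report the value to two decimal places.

rpm = 6654.93

set_propeller: D = 1.401 m, P = 0.705 m (p = P/D = 0.503212); state ← (V=0, rpm=0)
set_airspeed(12.82): V ← 12.82 m/s
adjust_airspeed(+15.93): V ← 12.82 +15.93 = 28.75 m/s
throttle_to(1471): rpm ← 1471
throttle_to(6776): rpm ← 6776
adjust_airspeed(+7.27): V ← 28.75 +7.27 = 36.02 m/s
throttle_to(3232): rpm ← 3232
final state: V = 36.02 m/s, rpm = 3232 → n = rpm/60 = 53.866667 rev/s
target J* = 0.2318; solve J* = V/(n·D) for n: n = V/(J*·D) = 36.02/(0.2318 × 1.401) = 110.915475 rev/s
rpm = 60·n = 6654.928472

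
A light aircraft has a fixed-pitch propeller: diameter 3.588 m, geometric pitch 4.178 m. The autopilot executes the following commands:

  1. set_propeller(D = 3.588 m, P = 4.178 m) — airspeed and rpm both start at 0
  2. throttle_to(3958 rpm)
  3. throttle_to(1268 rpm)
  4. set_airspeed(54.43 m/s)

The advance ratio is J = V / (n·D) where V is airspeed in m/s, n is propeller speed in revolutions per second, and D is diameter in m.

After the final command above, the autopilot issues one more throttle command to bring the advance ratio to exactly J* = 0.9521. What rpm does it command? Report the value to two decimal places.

rpm = 955.99

set_propeller: D = 3.588 m, P = 4.178 m (p = P/D = 1.164437); state ← (V=0, rpm=0)
throttle_to(3958): rpm ← 3958
throttle_to(1268): rpm ← 1268
set_airspeed(54.43): V ← 54.43 m/s
final state: V = 54.43 m/s, rpm = 1268 → n = rpm/60 = 21.133333 rev/s
target J* = 0.9521; solve J* = V/(n·D) for n: n = V/(J*·D) = 54.43/(0.9521 × 3.588) = 15.933212 rev/s
rpm = 60·n = 955.992720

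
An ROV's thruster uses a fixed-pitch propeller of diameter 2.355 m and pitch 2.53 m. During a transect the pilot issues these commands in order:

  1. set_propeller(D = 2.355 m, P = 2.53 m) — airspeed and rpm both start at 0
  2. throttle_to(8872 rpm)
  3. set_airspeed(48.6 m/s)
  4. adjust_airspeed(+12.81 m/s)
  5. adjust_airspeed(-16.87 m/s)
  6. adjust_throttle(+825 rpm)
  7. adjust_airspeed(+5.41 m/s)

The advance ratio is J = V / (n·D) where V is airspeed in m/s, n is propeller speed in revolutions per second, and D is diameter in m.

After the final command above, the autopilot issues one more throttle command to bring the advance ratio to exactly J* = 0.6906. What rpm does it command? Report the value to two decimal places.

rpm = 1842.76

set_propeller: D = 2.355 m, P = 2.53 m (p = P/D = 1.074310); state ← (V=0, rpm=0)
throttle_to(8872): rpm ← 8872
set_airspeed(48.6): V ← 48.6 m/s
adjust_airspeed(+12.81): V ← 48.6 +12.81 = 61.41 m/s
adjust_airspeed(-16.87): V ← 61.41 -16.87 = 44.54 m/s
adjust_throttle(+825): rpm ← 8872 +825 = 9697
adjust_airspeed(+5.41): V ← 44.54 +5.41 = 49.95 m/s
final state: V = 49.95 m/s, rpm = 9697 → n = rpm/60 = 161.616667 rev/s
target J* = 0.6906; solve J* = V/(n·D) for n: n = V/(J*·D) = 49.95/(0.6906 × 2.355) = 30.712701 rev/s
rpm = 60·n = 1842.762040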